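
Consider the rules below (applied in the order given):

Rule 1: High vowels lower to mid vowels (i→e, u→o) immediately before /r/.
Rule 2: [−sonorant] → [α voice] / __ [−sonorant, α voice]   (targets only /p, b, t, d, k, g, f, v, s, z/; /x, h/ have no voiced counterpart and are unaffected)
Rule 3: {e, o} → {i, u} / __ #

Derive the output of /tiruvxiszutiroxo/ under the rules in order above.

Rule 1 (pre-rhotic lowering): /i/ is a high vowel immediately before /r/, so it lowers to [e]. /i/ is a high vowel immediately before /r/, so it lowers to [e]. /tiruvxiszutiroxo/ → teruvxiszuteroxo.
Rule 2 (regressive voicing assimilation): /v/ precedes the voiceless obstruent /x/, so it devoices to [f] by assimilation. /s/ precedes the voiced obstruent /z/, so it voices to [z] by assimilation. /teruvxiszuteroxo/ → terufxizzuteroxo.
Rule 3 (final vowel raising): /o/ is a mid vowel in word-final position, so it raises to [u]. /terufxizzuteroxo/ → terufxizzuteroxu.

terufxizzuteroxu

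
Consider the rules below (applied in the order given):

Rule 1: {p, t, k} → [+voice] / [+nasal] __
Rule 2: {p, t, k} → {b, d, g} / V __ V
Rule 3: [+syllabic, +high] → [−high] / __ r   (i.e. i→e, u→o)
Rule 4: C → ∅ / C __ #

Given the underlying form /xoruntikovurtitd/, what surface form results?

xorundigovortit

Rule 1 (post-nasal voicing): /t/ is a voiceless stop immediately after the nasal /n/, so it voices to [d]. /xoruntikovurtitd/ → xorundikovurtitd.
Rule 2 (intervocalic voicing): /k/ is a voiceless stop between vowels /i/ and /o/, so it voices to [g]. /xorundikovurtitd/ → xorundigovurtitd.
Rule 3 (pre-rhotic lowering): /u/ is a high vowel immediately before /r/, so it lowers to [o]. /xorundigovurtitd/ → xorundigovortitd.
Rule 4 (final cluster simplification): /d/ is the second consonant of a word-final cluster /td/, so it deletes. /xorundigovortitd/ → xorundigovortit.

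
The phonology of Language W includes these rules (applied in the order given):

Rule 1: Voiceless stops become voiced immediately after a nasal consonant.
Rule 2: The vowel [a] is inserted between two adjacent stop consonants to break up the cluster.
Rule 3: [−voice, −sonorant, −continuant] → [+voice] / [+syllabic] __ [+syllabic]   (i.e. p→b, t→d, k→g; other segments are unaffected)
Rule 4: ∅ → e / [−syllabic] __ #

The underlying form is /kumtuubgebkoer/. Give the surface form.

kumduubagebagoere

Rule 1 (post-nasal voicing): /t/ is a voiceless stop immediately after the nasal /m/, so it voices to [d]. /kumtuubgebkoer/ → kumduubgebkoer.
Rule 2 (stop-cluster a-epenthesis): /b/ and /g/ form a stop–stop cluster, so [a] is inserted between them. /b/ and /k/ form a stop–stop cluster, so [a] is inserted between them. /kumduubgebkoer/ → kumduubagebakoer.
Rule 3 (intervocalic voicing): /k/ is a voiceless stop between vowels /a/ and /o/, so it voices to [g]. /kumduubagebakoer/ → kumduubagebagoer.
Rule 4 (final e-epenthesis): the form ends in the consonant /r/, so [e] is inserted word-finally. /kumduubagebagoer/ → kumduubagebagoere.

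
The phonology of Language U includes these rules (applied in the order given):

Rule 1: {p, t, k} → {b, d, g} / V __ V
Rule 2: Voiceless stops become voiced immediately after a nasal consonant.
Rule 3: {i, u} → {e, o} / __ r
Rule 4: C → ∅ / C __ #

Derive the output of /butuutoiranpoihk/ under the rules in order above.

Rule 1 (intervocalic voicing): /t/ is a voiceless stop between vowels /u/ and /u/, so it voices to [d]. /t/ is a voiceless stop between vowels /u/ and /o/, so it voices to [d]. /butuutoiranpoihk/ → buduudoiranpoihk.
Rule 2 (post-nasal voicing): /p/ is a voiceless stop immediately after the nasal /n/, so it voices to [b]. /buduudoiranpoihk/ → buduudoiranboihk.
Rule 3 (pre-rhotic lowering): /i/ is a high vowel immediately before /r/, so it lowers to [e]. /buduudoiranboihk/ → buduudoeranboihk.
Rule 4 (final cluster simplification): /k/ is the second consonant of a word-final cluster /hk/, so it deletes. /buduudoeranboihk/ → buduudoeranboih.

buduudoeranboih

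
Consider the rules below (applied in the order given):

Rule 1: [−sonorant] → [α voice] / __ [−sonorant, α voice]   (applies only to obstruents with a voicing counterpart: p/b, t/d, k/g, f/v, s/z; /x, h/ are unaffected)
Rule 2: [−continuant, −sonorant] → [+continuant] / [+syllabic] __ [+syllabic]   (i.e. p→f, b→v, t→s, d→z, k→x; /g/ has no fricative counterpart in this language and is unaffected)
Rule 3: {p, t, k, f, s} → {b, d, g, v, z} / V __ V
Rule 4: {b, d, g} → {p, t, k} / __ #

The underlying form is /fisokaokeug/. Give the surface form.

Rule 1 (regressive voicing assimilation): no segment meets the environment; /fisokaokeug/ is unchanged.
Rule 2 (intervocalic spirantization): /k/ is a stop between vowels /o/ and /a/, so it spirantizes to the fricative [x]. /k/ is a stop between vowels /o/ and /e/, so it spirantizes to the fricative [x]. /fisokaokeug/ → fisoxaoxeug.
Rule 3 (intervocalic voicing): /s/ is a voiceless obstruent between vowels /i/ and /o/, so it voices to [z]. /fisoxaoxeug/ → fizoxaoxeug.
Rule 4 (final devoicing): /g/ is a voiced stop in word-final position, so it devoices to [k]. /fizoxaoxeug/ → fizoxaoxeuk.

fizoxaoxeuk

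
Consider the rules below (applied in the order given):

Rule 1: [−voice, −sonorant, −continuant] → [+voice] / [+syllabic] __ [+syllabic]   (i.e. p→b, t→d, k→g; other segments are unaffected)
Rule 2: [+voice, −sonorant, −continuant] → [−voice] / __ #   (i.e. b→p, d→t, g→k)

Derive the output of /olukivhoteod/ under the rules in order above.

Rule 1 (intervocalic voicing): /k/ is a voiceless stop between vowels /u/ and /i/, so it voices to [g]. /t/ is a voiceless stop between vowels /o/ and /e/, so it voices to [d]. /olukivhoteod/ → olugivhodeod.
Rule 2 (final devoicing): /d/ is a voiced stop in word-final position, so it devoices to [t]. /olugivhodeod/ → olugivhodeot.

olugivhodeot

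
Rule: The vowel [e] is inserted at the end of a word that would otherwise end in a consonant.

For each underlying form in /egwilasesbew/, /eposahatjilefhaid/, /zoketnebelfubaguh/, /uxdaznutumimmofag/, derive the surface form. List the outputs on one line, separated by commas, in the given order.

egwilasesbewe, eposahatjilefhaide, zoketnebelfubaguhe, uxdaznutumimmofage

/egwilasesbew/: the form ends in the consonant /w/, so [e] is inserted word-finally. → [egwilasesbewe].
/eposahatjilefhaid/: the form ends in the consonant /d/, so [e] is inserted word-finally. → [eposahatjilefhaide].
/zoketnebelfubaguh/: the form ends in the consonant /h/, so [e] is inserted word-finally. → [zoketnebelfubaguhe].
/uxdaznutumimmofag/: the form ends in the consonant /g/, so [e] is inserted word-finally. → [uxdaznutumimmofage].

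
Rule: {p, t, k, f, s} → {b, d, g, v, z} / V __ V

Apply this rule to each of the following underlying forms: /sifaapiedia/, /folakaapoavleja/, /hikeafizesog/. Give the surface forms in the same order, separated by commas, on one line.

/sifaapiedia/: /f/ is a voiceless obstruent between vowels /i/ and /a/, so it voices to [v]. /p/ is a voiceless obstruent between vowels /a/ and /i/, so it voices to [b]. → [sivaabiedia].
/folakaapoavleja/: /k/ is a voiceless obstruent between vowels /a/ and /a/, so it voices to [g]. /p/ is a voiceless obstruent between vowels /a/ and /o/, so it voices to [b]. → [folagaaboavleja].
/hikeafizesog/: /k/ is a voiceless obstruent between vowels /i/ and /e/, so it voices to [g]. /f/ is a voiceless obstruent between vowels /a/ and /i/, so it voices to [v]. /s/ is a voiceless obstruent between vowels /e/ and /o/, so it voices to [z]. → [higeavizezog].

sivaabiedia, folagaaboavleja, higeavizezog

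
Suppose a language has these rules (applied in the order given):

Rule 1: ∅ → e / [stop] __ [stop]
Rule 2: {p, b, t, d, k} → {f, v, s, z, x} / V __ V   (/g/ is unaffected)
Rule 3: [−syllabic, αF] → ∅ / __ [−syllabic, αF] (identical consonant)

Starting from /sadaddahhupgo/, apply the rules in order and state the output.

Rule 1 (stop-cluster e-epenthesis): /d/ and /d/ form a stop–stop cluster, so [e] is inserted between them. /p/ and /g/ form a stop–stop cluster, so [e] is inserted between them. /sadaddahhupgo/ → sadadedahhupego.
Rule 2 (intervocalic spirantization): /d/ is a stop between vowels /a/ and /a/, so it spirantizes to the fricative [z]. /d/ is a stop between vowels /a/ and /e/, so it spirantizes to the fricative [z]. /d/ is a stop between vowels /e/ and /a/, so it spirantizes to the fricative [z]. /p/ is a stop between vowels /u/ and /e/, so it spirantizes to the fricative [f]. /sadadedahhupego/ → sazazezahhufego.
Rule 3 (degemination): /hh/ is a geminate; the first /h/ deletes. /sazazezahhufego/ → sazazezahufego.

sazazezahufego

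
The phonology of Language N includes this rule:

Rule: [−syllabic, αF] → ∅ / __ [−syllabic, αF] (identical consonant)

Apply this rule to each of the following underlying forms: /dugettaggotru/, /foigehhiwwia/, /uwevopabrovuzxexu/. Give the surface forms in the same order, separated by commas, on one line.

dugetagotru, foigehiwia, uwevopabrovuzxexu

/dugettaggotru/: /tt/ is a geminate; the first /t/ deletes. /gg/ is a geminate; the first /g/ deletes. → [dugetagotru].
/foigehhiwwia/: /hh/ is a geminate; the first /h/ deletes. /ww/ is a geminate; the first /w/ deletes. → [foigehiwia].
/uwevopabrovuzxexu/: the rule's environment is not met; surfaces unchanged as [uwevopabrovuzxexu].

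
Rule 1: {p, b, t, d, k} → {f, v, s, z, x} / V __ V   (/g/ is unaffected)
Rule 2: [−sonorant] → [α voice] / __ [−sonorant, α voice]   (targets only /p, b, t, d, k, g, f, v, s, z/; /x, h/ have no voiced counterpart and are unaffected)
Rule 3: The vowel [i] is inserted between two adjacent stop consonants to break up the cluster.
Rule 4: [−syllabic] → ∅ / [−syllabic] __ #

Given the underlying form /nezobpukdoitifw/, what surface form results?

nezopipugidoisif

Rule 1 (intervocalic spirantization): /t/ is a stop between vowels /i/ and /i/, so it spirantizes to the fricative [s]. /nezobpukdoitifw/ → nezobpukdoisifw.
Rule 2 (regressive voicing assimilation): /b/ precedes the voiceless obstruent /p/, so it devoices to [p] by assimilation. /k/ precedes the voiced obstruent /d/, so it voices to [g] by assimilation. /nezobpukdoisifw/ → nezoppugdoisifw.
Rule 3 (stop-cluster i-epenthesis): /p/ and /p/ form a stop–stop cluster, so [i] is inserted between them. /g/ and /d/ form a stop–stop cluster, so [i] is inserted between them. /nezoppugdoisifw/ → nezopipugidoisifw.
Rule 4 (final cluster simplification): /w/ is the second consonant of a word-final cluster /fw/, so it deletes. /nezopipugidoisifw/ → nezopipugidoisif.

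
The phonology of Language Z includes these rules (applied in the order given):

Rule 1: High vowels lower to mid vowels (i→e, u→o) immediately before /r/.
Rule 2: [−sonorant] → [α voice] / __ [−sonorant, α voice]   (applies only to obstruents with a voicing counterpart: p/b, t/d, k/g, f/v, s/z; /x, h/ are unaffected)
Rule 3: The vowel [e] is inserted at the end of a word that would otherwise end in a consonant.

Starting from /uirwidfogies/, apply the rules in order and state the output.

Rule 1 (pre-rhotic lowering): /i/ is a high vowel immediately before /r/, so it lowers to [e]. /uirwidfogies/ → uerwidfogies.
Rule 2 (regressive voicing assimilation): /d/ precedes the voiceless obstruent /f/, so it devoices to [t] by assimilation. /uerwidfogies/ → uerwitfogies.
Rule 3 (final e-epenthesis): the form ends in the consonant /s/, so [e] is inserted word-finally. /uerwitfogies/ → uerwitfogiese.

uerwitfogiese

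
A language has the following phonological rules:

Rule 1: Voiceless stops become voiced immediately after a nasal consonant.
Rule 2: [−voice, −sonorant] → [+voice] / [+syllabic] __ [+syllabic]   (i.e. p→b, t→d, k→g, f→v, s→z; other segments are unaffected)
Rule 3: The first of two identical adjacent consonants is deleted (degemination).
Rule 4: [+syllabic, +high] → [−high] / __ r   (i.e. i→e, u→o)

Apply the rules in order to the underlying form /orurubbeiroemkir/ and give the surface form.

Rule 1 (post-nasal voicing): /k/ is a voiceless stop immediately after the nasal /m/, so it voices to [g]. /orurubbeiroemkir/ → orurubbeiroemgir.
Rule 2 (intervocalic voicing): no segment meets the environment; /orurubbeiroemgir/ is unchanged.
Rule 3 (degemination): /bb/ is a geminate; the first /b/ deletes. /orurubbeiroemgir/ → orurubeiroemgir.
Rule 4 (pre-rhotic lowering): /u/ is a high vowel immediately before /r/, so it lowers to [o]. /i/ is a high vowel immediately before /r/, so it lowers to [e]. /i/ is a high vowel immediately before /r/, so it lowers to [e]. /orurubeiroemgir/ → ororubeeroemger.

ororubeeroemger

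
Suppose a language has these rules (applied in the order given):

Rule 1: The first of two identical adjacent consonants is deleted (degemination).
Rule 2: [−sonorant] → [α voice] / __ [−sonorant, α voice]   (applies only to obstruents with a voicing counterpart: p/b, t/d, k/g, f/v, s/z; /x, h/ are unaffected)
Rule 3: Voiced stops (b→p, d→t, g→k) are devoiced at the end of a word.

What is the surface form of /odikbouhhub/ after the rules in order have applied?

Rule 1 (degemination): /hh/ is a geminate; the first /h/ deletes. /odikbouhhub/ → odikbouhub.
Rule 2 (regressive voicing assimilation): /k/ precedes the voiced obstruent /b/, so it voices to [g] by assimilation. /odikbouhub/ → odigbouhub.
Rule 3 (final devoicing): /b/ is a voiced stop in word-final position, so it devoices to [p]. /odigbouhub/ → odigbouhup.

odigbouhup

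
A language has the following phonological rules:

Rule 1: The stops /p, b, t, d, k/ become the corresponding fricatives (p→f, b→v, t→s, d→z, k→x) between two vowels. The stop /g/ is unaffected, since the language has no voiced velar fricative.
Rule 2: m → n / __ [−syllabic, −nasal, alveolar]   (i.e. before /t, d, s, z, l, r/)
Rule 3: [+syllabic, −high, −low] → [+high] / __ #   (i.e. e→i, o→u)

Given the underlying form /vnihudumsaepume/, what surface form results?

Rule 1 (intervocalic spirantization): /d/ is a stop between vowels /u/ and /u/, so it spirantizes to the fricative [z]. /p/ is a stop between vowels /e/ and /u/, so it spirantizes to the fricative [f]. /vnihudumsaepume/ → vnihuzumsaefume.
Rule 2 (nasal place assimilation): /m/ precedes the alveolar consonant /s/, so it assimilates in place to [n]. /vnihuzumsaefume/ → vnihuzunsaefume.
Rule 3 (final vowel raising): /e/ is a mid vowel in word-final position, so it raises to [i]. /vnihuzunsaefume/ → vnihuzunsaefumi.

vnihuzunsaefumi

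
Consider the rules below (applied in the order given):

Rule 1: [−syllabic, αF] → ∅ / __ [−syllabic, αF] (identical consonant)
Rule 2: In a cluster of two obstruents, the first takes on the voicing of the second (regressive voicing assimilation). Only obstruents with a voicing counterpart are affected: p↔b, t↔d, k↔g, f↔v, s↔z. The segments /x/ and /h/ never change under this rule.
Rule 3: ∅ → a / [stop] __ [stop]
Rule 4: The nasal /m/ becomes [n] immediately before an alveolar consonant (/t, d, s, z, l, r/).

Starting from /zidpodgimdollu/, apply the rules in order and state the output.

Rule 1 (degemination): /ll/ is a geminate; the first /l/ deletes. /zidpodgimdollu/ → zidpodgimdolu.
Rule 2 (regressive voicing assimilation): /d/ precedes the voiceless obstruent /p/, so it devoices to [t] by assimilation. /zidpodgimdolu/ → zitpodgimdolu.
Rule 3 (stop-cluster a-epenthesis): /t/ and /p/ form a stop–stop cluster, so [a] is inserted between them. /d/ and /g/ form a stop–stop cluster, so [a] is inserted between them. /zitpodgimdolu/ → zitapodagimdolu.
Rule 4 (nasal place assimilation): /m/ precedes the alveolar consonant /d/, so it assimilates in place to [n]. /zitapodagimdolu/ → zitapodagindolu.

zitapodagindolu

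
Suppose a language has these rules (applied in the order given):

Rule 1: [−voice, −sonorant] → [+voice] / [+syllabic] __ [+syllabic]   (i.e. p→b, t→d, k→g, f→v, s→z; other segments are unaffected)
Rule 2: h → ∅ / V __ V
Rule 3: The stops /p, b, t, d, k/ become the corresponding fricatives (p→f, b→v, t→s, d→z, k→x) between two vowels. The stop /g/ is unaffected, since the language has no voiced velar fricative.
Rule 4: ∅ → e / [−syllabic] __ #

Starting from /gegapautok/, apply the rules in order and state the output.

Rule 1 (intervocalic voicing): /p/ is a voiceless obstruent between vowels /a/ and /a/, so it voices to [b]. /t/ is a voiceless obstruent between vowels /u/ and /o/, so it voices to [d]. /gegapautok/ → gegabaudok.
Rule 2 (intervocalic h-deletion): no segment meets the environment; /gegabaudok/ is unchanged.
Rule 3 (intervocalic spirantization): /b/ is a stop between vowels /a/ and /a/, so it spirantizes to the fricative [v]. /d/ is a stop between vowels /u/ and /o/, so it spirantizes to the fricative [z]. /gegabaudok/ → gegavauzok.
Rule 4 (final e-epenthesis): the form ends in the consonant /k/, so [e] is inserted word-finally. /gegavauzok/ → gegavauzoke.

gegavauzoke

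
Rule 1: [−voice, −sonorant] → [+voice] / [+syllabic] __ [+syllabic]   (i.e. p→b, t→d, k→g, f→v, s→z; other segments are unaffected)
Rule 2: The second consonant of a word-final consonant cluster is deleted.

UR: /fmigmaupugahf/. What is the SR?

fmigmaubugah

Rule 1 (intervocalic voicing): /p/ is a voiceless obstruent between vowels /u/ and /u/, so it voices to [b]. /fmigmaupugahf/ → fmigmaubugahf.
Rule 2 (final cluster simplification): /f/ is the second consonant of a word-final cluster /hf/, so it deletes. /fmigmaubugahf/ → fmigmaubugah.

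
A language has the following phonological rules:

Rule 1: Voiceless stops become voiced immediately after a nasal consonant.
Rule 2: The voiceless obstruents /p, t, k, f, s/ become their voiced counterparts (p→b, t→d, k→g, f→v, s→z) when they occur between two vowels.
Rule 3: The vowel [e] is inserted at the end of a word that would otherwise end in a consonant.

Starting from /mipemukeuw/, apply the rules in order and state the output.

mibemugeuwe

Rule 1 (post-nasal voicing): no segment meets the environment; /mipemukeuw/ is unchanged.
Rule 2 (intervocalic voicing): /p/ is a voiceless obstruent between vowels /i/ and /e/, so it voices to [b]. /k/ is a voiceless obstruent between vowels /u/ and /e/, so it voices to [g]. /mipemukeuw/ → mibemugeuw.
Rule 3 (final e-epenthesis): the form ends in the consonant /w/, so [e] is inserted word-finally. /mibemugeuw/ → mibemugeuwe.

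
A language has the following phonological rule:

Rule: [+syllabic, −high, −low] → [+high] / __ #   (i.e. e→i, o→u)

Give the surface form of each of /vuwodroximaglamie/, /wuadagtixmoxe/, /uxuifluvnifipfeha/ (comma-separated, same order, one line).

/vuwodroximaglamie/: /e/ is a mid vowel in word-final position, so it raises to [i]. → [vuwodroximaglamii].
/wuadagtixmoxe/: /e/ is a mid vowel in word-final position, so it raises to [i]. → [wuadagtixmoxi].
/uxuifluvnifipfeha/: the rule's environment is not met; surfaces unchanged as [uxuifluvnifipfeha].

vuwodroximaglamii, wuadagtixmoxi, uxuifluvnifipfeha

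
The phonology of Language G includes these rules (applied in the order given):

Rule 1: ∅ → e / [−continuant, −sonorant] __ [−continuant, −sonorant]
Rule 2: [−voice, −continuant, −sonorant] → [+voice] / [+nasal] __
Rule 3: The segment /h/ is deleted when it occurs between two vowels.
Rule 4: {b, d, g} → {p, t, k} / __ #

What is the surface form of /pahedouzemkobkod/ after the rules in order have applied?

paedouzemgobekot

Rule 1 (stop-cluster e-epenthesis): /b/ and /k/ form a stop–stop cluster, so [e] is inserted between them. /pahedouzemkobkod/ → pahedouzemkobekod.
Rule 2 (post-nasal voicing): /k/ is a voiceless stop immediately after the nasal /m/, so it voices to [g]. /pahedouzemkobekod/ → pahedouzemgobekod.
Rule 3 (intervocalic h-deletion): /h/ occurs between vowels /a/ and /e/, so it deletes. /pahedouzemgobekod/ → paedouzemgobekod.
Rule 4 (final devoicing): /d/ is a voiced stop in word-final position, so it devoices to [t]. /paedouzemgobekod/ → paedouzemgobekot.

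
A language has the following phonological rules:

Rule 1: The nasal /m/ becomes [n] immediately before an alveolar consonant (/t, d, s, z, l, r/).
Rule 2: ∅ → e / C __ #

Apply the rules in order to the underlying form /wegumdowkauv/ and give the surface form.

wegundowkauve

Rule 1 (nasal place assimilation): /m/ precedes the alveolar consonant /d/, so it assimilates in place to [n]. /wegumdowkauv/ → wegundowkauv.
Rule 2 (final e-epenthesis): the form ends in the consonant /v/, so [e] is inserted word-finally. /wegundowkauv/ → wegundowkauve.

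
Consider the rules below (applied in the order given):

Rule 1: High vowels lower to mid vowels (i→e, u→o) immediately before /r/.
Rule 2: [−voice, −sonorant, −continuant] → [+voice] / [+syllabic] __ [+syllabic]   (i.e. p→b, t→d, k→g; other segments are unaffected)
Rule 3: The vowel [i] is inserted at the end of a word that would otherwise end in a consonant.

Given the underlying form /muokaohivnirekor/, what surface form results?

Rule 1 (pre-rhotic lowering): /i/ is a high vowel immediately before /r/, so it lowers to [e]. /muokaohivnirekor/ → muokaohivnerekor.
Rule 2 (intervocalic voicing): /k/ is a voiceless stop between vowels /o/ and /a/, so it voices to [g]. /k/ is a voiceless stop between vowels /e/ and /o/, so it voices to [g]. /muokaohivnerekor/ → muogaohivneregor.
Rule 3 (final i-epenthesis): the form ends in the consonant /r/, so [i] is inserted word-finally. /muogaohivneregor/ → muogaohivneregori.

muogaohivneregori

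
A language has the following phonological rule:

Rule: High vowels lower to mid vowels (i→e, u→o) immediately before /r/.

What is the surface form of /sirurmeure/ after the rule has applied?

/i/ is a high vowel immediately before /r/, so it lowers to [e].
/u/ is a high vowel immediately before /r/, so it lowers to [o].
/u/ is a high vowel immediately before /r/, so it lowers to [o].
Surface form: [serormeore].

serormeore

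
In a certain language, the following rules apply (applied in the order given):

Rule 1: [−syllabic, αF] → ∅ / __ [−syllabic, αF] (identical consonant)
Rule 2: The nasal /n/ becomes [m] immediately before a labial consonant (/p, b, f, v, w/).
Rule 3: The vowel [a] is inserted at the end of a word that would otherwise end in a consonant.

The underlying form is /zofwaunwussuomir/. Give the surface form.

Rule 1 (degemination): /ss/ is a geminate; the first /s/ deletes. /zofwaunwussuomir/ → zofwaunwusuomir.
Rule 2 (nasal place assimilation): /n/ precedes the labial consonant /w/, so it assimilates in place to [m]. /zofwaunwusuomir/ → zofwaumwusuomir.
Rule 3 (final a-epenthesis): the form ends in the consonant /r/, so [a] is inserted word-finally. /zofwaumwusuomir/ → zofwaumwusuomira.

zofwaumwusuomira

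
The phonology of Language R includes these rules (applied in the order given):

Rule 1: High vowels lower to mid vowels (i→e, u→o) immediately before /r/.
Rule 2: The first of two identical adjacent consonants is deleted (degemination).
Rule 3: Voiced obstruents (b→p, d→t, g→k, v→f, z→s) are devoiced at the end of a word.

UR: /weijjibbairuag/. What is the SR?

weijibaeruak

Rule 1 (pre-rhotic lowering): /i/ is a high vowel immediately before /r/, so it lowers to [e]. /weijjibbairuag/ → weijjibbaeruag.
Rule 2 (degemination): /jj/ is a geminate; the first /j/ deletes. /bb/ is a geminate; the first /b/ deletes. /weijjibbaeruag/ → weijibaeruag.
Rule 3 (final devoicing): /g/ is a voiced obstruent in word-final position, so it devoices to [k]. /weijibaeruag/ → weijibaeruak.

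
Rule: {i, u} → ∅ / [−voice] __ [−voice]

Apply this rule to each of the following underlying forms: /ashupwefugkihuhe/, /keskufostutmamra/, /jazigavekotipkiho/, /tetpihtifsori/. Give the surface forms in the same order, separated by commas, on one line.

ashpwefugkhhe, keskfosttmamra, jazigavekotpkho, tetphtfsori

/ashupwefugkihuhe/: /u/ is a high vowel flanked by voiceless consonants /h/ and /p/, so it deletes. /i/ is a high vowel flanked by voiceless consonants /k/ and /h/, so it deletes. /u/ is a high vowel flanked by voiceless consonants /h/ and /h/, so it deletes. → [ashpwefugkhhe].
/keskufostutmamra/: /u/ is a high vowel flanked by voiceless consonants /k/ and /f/, so it deletes. /u/ is a high vowel flanked by voiceless consonants /t/ and /t/, so it deletes. → [keskfosttmamra].
/jazigavekotipkiho/: /i/ is a high vowel flanked by voiceless consonants /t/ and /p/, so it deletes. /i/ is a high vowel flanked by voiceless consonants /k/ and /h/, so it deletes. → [jazigavekotpkho].
/tetpihtifsori/: /i/ is a high vowel flanked by voiceless consonants /p/ and /h/, so it deletes. /i/ is a high vowel flanked by voiceless consonants /t/ and /f/, so it deletes. → [tetphtfsori].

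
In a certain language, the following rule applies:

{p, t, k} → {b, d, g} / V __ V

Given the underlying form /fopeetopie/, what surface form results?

fobeedobie

/p/ is a voiceless stop between vowels /o/ and /e/, so it voices to [b].
/t/ is a voiceless stop between vowels /e/ and /o/, so it voices to [d].
/p/ is a voiceless stop between vowels /o/ and /i/, so it voices to [b].
Surface form: [fobeedobie].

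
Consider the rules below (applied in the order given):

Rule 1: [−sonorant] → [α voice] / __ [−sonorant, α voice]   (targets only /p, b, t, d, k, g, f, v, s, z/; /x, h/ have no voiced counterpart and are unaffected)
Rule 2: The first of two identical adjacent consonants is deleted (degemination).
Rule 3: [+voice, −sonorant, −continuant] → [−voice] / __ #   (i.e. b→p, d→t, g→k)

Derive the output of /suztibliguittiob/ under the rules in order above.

Rule 1 (regressive voicing assimilation): /z/ precedes the voiceless obstruent /t/, so it devoices to [s] by assimilation. /suztibliguittiob/ → sustibliguittiob.
Rule 2 (degemination): /tt/ is a geminate; the first /t/ deletes. /sustibliguittiob/ → sustibliguitiob.
Rule 3 (final devoicing): /b/ is a voiced stop in word-final position, so it devoices to [p]. /sustibliguitiob/ → sustibliguitiop.

sustibliguitiop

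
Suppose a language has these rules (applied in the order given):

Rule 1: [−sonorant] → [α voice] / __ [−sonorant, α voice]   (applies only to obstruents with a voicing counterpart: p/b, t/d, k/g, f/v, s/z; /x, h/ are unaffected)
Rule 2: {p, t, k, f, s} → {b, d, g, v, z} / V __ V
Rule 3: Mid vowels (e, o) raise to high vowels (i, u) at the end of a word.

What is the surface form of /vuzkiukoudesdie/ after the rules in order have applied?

Rule 1 (regressive voicing assimilation): /z/ precedes the voiceless obstruent /k/, so it devoices to [s] by assimilation. /s/ precedes the voiced obstruent /d/, so it voices to [z] by assimilation. /vuzkiukoudesdie/ → vuskiukoudezdie.
Rule 2 (intervocalic voicing): /k/ is a voiceless obstruent between vowels /u/ and /o/, so it voices to [g]. /vuskiukoudezdie/ → vuskiugoudezdie.
Rule 3 (final vowel raising): /e/ is a mid vowel in word-final position, so it raises to [i]. /vuskiugoudezdie/ → vuskiugoudezdii.

vuskiugoudezdii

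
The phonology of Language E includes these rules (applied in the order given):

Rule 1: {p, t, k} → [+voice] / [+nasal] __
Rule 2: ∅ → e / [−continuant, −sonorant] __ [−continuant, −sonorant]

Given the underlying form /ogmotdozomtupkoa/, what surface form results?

ogmotedozomdupekoa

Rule 1 (post-nasal voicing): /t/ is a voiceless stop immediately after the nasal /m/, so it voices to [d]. /ogmotdozomtupkoa/ → ogmotdozomdupkoa.
Rule 2 (stop-cluster e-epenthesis): /t/ and /d/ form a stop–stop cluster, so [e] is inserted between them. /p/ and /k/ form a stop–stop cluster, so [e] is inserted between them. /ogmotdozomdupkoa/ → ogmotedozomdupekoa.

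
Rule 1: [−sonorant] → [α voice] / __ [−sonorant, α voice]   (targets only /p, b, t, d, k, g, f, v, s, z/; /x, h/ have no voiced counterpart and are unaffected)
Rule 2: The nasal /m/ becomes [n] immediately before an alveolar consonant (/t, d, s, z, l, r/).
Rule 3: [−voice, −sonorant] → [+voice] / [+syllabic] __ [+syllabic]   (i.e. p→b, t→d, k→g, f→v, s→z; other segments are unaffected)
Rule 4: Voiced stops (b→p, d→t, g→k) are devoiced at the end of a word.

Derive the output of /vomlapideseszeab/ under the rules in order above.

vonlabidezezzeap

Rule 1 (regressive voicing assimilation): /s/ precedes the voiced obstruent /z/, so it voices to [z] by assimilation. /vomlapideseszeab/ → vomlapidesezzeab.
Rule 2 (nasal place assimilation): /m/ precedes the alveolar consonant /l/, so it assimilates in place to [n]. /vomlapidesezzeab/ → vonlapidesezzeab.
Rule 3 (intervocalic voicing): /p/ is a voiceless obstruent between vowels /a/ and /i/, so it voices to [b]. /s/ is a voiceless obstruent between vowels /e/ and /e/, so it voices to [z]. /vonlapidesezzeab/ → vonlabidezezzeab.
Rule 4 (final devoicing): /b/ is a voiced stop in word-final position, so it devoices to [p]. /vonlabidezezzeab/ → vonlabidezezzeap.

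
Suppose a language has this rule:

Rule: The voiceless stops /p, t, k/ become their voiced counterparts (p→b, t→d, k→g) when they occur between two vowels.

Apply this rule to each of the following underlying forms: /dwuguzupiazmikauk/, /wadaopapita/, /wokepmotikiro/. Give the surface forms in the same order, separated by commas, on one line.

dwuguzubiazmigauk, wadaobabida, wogepmodigiro

/dwuguzupiazmikauk/: /p/ is a voiceless stop between vowels /u/ and /i/, so it voices to [b]. /k/ is a voiceless stop between vowels /i/ and /a/, so it voices to [g]. → [dwuguzubiazmigauk].
/wadaopapita/: /p/ is a voiceless stop between vowels /o/ and /a/, so it voices to [b]. /p/ is a voiceless stop between vowels /a/ and /i/, so it voices to [b]. /t/ is a voiceless stop between vowels /i/ and /a/, so it voices to [d]. → [wadaobabida].
/wokepmotikiro/: /k/ is a voiceless stop between vowels /o/ and /e/, so it voices to [g]. /t/ is a voiceless stop between vowels /o/ and /i/, so it voices to [d]. /k/ is a voiceless stop between vowels /i/ and /i/, so it voices to [g]. → [wogepmodigiro].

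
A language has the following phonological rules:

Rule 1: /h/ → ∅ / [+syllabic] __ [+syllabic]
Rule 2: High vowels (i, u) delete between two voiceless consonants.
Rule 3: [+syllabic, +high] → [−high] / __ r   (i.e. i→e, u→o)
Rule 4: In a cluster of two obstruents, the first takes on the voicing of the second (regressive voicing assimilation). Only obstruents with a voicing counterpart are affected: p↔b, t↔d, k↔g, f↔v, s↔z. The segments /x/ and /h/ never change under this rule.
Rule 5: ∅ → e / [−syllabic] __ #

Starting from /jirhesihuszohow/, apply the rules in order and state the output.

Rule 1 (intervocalic h-deletion): /h/ occurs between vowels /i/ and /u/, so it deletes. /h/ occurs between vowels /o/ and /o/, so it deletes. /jirhesihuszohow/ → jirhesiuszoow.
Rule 2 (high vowel syncope): no segment meets the environment; /jirhesiuszoow/ is unchanged.
Rule 3 (pre-rhotic lowering): /i/ is a high vowel immediately before /r/, so it lowers to [e]. /jirhesiuszoow/ → jerhesiuszoow.
Rule 4 (regressive voicing assimilation): /s/ precedes the voiced obstruent /z/, so it voices to [z] by assimilation. /jerhesiuszoow/ → jerhesiuzzoow.
Rule 5 (final e-epenthesis): the form ends in the consonant /w/, so [e] is inserted word-finally. /jerhesiuzzoow/ → jerhesiuzzoowe.

jerhesiuzzoowe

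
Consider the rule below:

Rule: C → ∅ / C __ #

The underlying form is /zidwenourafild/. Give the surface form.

/d/ is the second consonant of a word-final cluster /ld/, so it deletes.
Surface form: [zidwenourafil].

zidwenourafil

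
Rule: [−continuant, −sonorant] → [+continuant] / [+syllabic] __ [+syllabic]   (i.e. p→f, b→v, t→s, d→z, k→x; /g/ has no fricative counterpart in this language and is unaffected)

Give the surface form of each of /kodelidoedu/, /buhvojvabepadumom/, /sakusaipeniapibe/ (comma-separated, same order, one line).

/kodelidoedu/: /d/ is a stop between vowels /o/ and /e/, so it spirantizes to the fricative [z]. /d/ is a stop between vowels /i/ and /o/, so it spirantizes to the fricative [z]. /d/ is a stop between vowels /e/ and /u/, so it spirantizes to the fricative [z]. → [kozelizoezu].
/buhvojvabepadumom/: /b/ is a stop between vowels /a/ and /e/, so it spirantizes to the fricative [v]. /p/ is a stop between vowels /e/ and /a/, so it spirantizes to the fricative [f]. /d/ is a stop between vowels /a/ and /u/, so it spirantizes to the fricative [z]. → [buhvojvavefazumom].
/sakusaipeniapibe/: /k/ is a stop between vowels /a/ and /u/, so it spirantizes to the fricative [x]. /p/ is a stop between vowels /i/ and /e/, so it spirantizes to the fricative [f]. /p/ is a stop between vowels /a/ and /i/, so it spirantizes to the fricative [f]. /b/ is a stop between vowels /i/ and /e/, so it spirantizes to the fricative [v]. → [saxusaifeniafive].

kozelizoezu, buhvojvavefazumom, saxusaifeniafive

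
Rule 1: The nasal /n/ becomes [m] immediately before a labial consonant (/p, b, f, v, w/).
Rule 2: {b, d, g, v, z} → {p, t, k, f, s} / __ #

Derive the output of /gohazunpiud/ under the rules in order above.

Rule 1 (nasal place assimilation): /n/ precedes the labial consonant /p/, so it assimilates in place to [m]. /gohazunpiud/ → gohazumpiud.
Rule 2 (final devoicing): /d/ is a voiced obstruent in word-final position, so it devoices to [t]. /gohazumpiud/ → gohazumpiut.

gohazumpiut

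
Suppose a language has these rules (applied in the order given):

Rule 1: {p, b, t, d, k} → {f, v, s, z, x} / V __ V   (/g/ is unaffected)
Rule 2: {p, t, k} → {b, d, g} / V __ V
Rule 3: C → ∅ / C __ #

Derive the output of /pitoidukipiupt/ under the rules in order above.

pisoizuxifiup

Rule 1 (intervocalic spirantization): /t/ is a stop between vowels /i/ and /o/, so it spirantizes to the fricative [s]. /d/ is a stop between vowels /i/ and /u/, so it spirantizes to the fricative [z]. /k/ is a stop between vowels /u/ and /i/, so it spirantizes to the fricative [x]. /p/ is a stop between vowels /i/ and /i/, so it spirantizes to the fricative [f]. /pitoidukipiupt/ → pisoizuxifiupt.
Rule 2 (intervocalic voicing): no segment meets the environment; /pisoizuxifiupt/ is unchanged.
Rule 3 (final cluster simplification): /t/ is the second consonant of a word-final cluster /pt/, so it deletes. /pisoizuxifiupt/ → pisoizuxifiup.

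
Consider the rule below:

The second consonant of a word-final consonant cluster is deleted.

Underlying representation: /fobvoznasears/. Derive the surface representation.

fobvoznasear

/s/ is the second consonant of a word-final cluster /rs/, so it deletes.
The other instances of /f/, /b/, /v/, /z/, /n/, /s/, /r/ do not occur in the required environment and remain unchanged.
Surface form: [fobvoznasear].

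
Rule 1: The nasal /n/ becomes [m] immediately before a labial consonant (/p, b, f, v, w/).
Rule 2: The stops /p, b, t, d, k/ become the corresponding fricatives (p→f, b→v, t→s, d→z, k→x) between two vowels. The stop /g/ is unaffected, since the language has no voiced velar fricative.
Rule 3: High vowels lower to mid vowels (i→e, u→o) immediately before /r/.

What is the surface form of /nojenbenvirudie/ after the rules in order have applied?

nojembemveruzie

Rule 1 (nasal place assimilation): /n/ precedes the labial consonant /b/, so it assimilates in place to [m]. /n/ precedes the labial consonant /v/, so it assimilates in place to [m]. /nojenbenvirudie/ → nojembemvirudie.
Rule 2 (intervocalic spirantization): /d/ is a stop between vowels /u/ and /i/, so it spirantizes to the fricative [z]. /nojembemvirudie/ → nojembemviruzie.
Rule 3 (pre-rhotic lowering): /i/ is a high vowel immediately before /r/, so it lowers to [e]. /nojembemviruzie/ → nojembemveruzie.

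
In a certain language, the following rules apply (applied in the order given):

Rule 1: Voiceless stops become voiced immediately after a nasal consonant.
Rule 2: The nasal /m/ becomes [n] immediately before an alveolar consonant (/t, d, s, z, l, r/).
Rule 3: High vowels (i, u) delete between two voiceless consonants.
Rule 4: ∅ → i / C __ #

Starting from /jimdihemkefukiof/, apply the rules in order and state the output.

jindihemgefkiofi

Rule 1 (post-nasal voicing): /k/ is a voiceless stop immediately after the nasal /m/, so it voices to [g]. /jimdihemkefukiof/ → jimdihemgefukiof.
Rule 2 (nasal place assimilation): /m/ precedes the alveolar consonant /d/, so it assimilates in place to [n]. /jimdihemgefukiof/ → jindihemgefukiof.
Rule 3 (high vowel syncope): /u/ is a high vowel flanked by voiceless consonants /f/ and /k/, so it deletes. /jindihemgefukiof/ → jindihemgefkiof.
Rule 4 (final i-epenthesis): the form ends in the consonant /f/, so [i] is inserted word-finally. /jindihemgefkiof/ → jindihemgefkiofi.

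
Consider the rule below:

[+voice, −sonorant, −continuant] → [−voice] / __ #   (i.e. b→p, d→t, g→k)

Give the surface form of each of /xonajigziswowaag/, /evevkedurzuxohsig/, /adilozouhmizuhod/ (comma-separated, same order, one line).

/xonajigziswowaag/: /g/ is a voiced stop in word-final position, so it devoices to [k]. → [xonajigziswowaak].
/evevkedurzuxohsig/: /g/ is a voiced stop in word-final position, so it devoices to [k]. → [evevkedurzuxohsik].
/adilozouhmizuhod/: /d/ is a voiced stop in word-final position, so it devoices to [t]. → [adilozouhmizuhot].

xonajigziswowaak, evevkedurzuxohsik, adilozouhmizuhot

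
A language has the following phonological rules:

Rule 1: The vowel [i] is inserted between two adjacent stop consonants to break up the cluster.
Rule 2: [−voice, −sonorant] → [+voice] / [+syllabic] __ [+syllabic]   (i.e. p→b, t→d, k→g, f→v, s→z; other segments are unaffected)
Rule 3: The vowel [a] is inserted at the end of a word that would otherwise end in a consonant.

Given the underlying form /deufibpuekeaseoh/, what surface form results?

Rule 1 (stop-cluster i-epenthesis): /b/ and /p/ form a stop–stop cluster, so [i] is inserted between them. /deufibpuekeaseoh/ → deufibipuekeaseoh.
Rule 2 (intervocalic voicing): /f/ is a voiceless obstruent between vowels /u/ and /i/, so it voices to [v]. /p/ is a voiceless obstruent between vowels /i/ and /u/, so it voices to [b]. /k/ is a voiceless obstruent between vowels /e/ and /e/, so it voices to [g]. /s/ is a voiceless obstruent between vowels /a/ and /e/, so it voices to [z]. /deufibipuekeaseoh/ → deuvibibuegeazeoh.
Rule 3 (final a-epenthesis): the form ends in the consonant /h/, so [a] is inserted word-finally. /deuvibibuegeazeoh/ → deuvibibuegeazeoha.

deuvibibuegeazeoha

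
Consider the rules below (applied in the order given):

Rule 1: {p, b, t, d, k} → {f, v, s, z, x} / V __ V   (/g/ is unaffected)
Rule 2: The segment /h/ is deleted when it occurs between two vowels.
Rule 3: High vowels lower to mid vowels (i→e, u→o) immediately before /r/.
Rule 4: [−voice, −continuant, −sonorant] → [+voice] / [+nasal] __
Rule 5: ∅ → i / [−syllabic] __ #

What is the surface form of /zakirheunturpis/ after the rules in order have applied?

Rule 1 (intervocalic spirantization): /k/ is a stop between vowels /a/ and /i/, so it spirantizes to the fricative [x]. /zakirheunturpis/ → zaxirheunturpis.
Rule 2 (intervocalic h-deletion): no segment meets the environment; /zaxirheunturpis/ is unchanged.
Rule 3 (pre-rhotic lowering): /i/ is a high vowel immediately before /r/, so it lowers to [e]. /u/ is a high vowel immediately before /r/, so it lowers to [o]. /zaxirheunturpis/ → zaxerheuntorpis.
Rule 4 (post-nasal voicing): /t/ is a voiceless stop immediately after the nasal /n/, so it voices to [d]. /zaxerheuntorpis/ → zaxerheundorpis.
Rule 5 (final i-epenthesis): the form ends in the consonant /s/, so [i] is inserted word-finally. /zaxerheundorpis/ → zaxerheundorpisi.

zaxerheundorpisi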